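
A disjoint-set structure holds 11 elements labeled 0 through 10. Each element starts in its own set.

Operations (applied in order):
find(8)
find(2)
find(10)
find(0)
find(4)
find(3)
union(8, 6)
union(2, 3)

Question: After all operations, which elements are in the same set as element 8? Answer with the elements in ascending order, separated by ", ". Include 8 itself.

Step 1: find(8) -> no change; set of 8 is {8}
Step 2: find(2) -> no change; set of 2 is {2}
Step 3: find(10) -> no change; set of 10 is {10}
Step 4: find(0) -> no change; set of 0 is {0}
Step 5: find(4) -> no change; set of 4 is {4}
Step 6: find(3) -> no change; set of 3 is {3}
Step 7: union(8, 6) -> merged; set of 8 now {6, 8}
Step 8: union(2, 3) -> merged; set of 2 now {2, 3}
Component of 8: {6, 8}

Answer: 6, 8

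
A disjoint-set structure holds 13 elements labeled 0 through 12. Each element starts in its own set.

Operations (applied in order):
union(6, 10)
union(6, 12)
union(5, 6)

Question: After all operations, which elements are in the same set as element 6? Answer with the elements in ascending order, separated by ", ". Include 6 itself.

Step 1: union(6, 10) -> merged; set of 6 now {6, 10}
Step 2: union(6, 12) -> merged; set of 6 now {6, 10, 12}
Step 3: union(5, 6) -> merged; set of 5 now {5, 6, 10, 12}
Component of 6: {5, 6, 10, 12}

Answer: 5, 6, 10, 12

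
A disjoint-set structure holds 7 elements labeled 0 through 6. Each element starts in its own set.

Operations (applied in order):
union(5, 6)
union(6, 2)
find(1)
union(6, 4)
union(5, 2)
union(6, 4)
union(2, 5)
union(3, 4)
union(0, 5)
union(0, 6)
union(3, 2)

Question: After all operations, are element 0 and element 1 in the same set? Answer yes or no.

Answer: no

Derivation:
Step 1: union(5, 6) -> merged; set of 5 now {5, 6}
Step 2: union(6, 2) -> merged; set of 6 now {2, 5, 6}
Step 3: find(1) -> no change; set of 1 is {1}
Step 4: union(6, 4) -> merged; set of 6 now {2, 4, 5, 6}
Step 5: union(5, 2) -> already same set; set of 5 now {2, 4, 5, 6}
Step 6: union(6, 4) -> already same set; set of 6 now {2, 4, 5, 6}
Step 7: union(2, 5) -> already same set; set of 2 now {2, 4, 5, 6}
Step 8: union(3, 4) -> merged; set of 3 now {2, 3, 4, 5, 6}
Step 9: union(0, 5) -> merged; set of 0 now {0, 2, 3, 4, 5, 6}
Step 10: union(0, 6) -> already same set; set of 0 now {0, 2, 3, 4, 5, 6}
Step 11: union(3, 2) -> already same set; set of 3 now {0, 2, 3, 4, 5, 6}
Set of 0: {0, 2, 3, 4, 5, 6}; 1 is not a member.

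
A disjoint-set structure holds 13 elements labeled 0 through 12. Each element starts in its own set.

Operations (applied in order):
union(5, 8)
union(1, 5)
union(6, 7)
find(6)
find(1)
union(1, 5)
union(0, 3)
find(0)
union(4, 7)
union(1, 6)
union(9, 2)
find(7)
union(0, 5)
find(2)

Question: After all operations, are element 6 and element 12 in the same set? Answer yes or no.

Answer: no

Derivation:
Step 1: union(5, 8) -> merged; set of 5 now {5, 8}
Step 2: union(1, 5) -> merged; set of 1 now {1, 5, 8}
Step 3: union(6, 7) -> merged; set of 6 now {6, 7}
Step 4: find(6) -> no change; set of 6 is {6, 7}
Step 5: find(1) -> no change; set of 1 is {1, 5, 8}
Step 6: union(1, 5) -> already same set; set of 1 now {1, 5, 8}
Step 7: union(0, 3) -> merged; set of 0 now {0, 3}
Step 8: find(0) -> no change; set of 0 is {0, 3}
Step 9: union(4, 7) -> merged; set of 4 now {4, 6, 7}
Step 10: union(1, 6) -> merged; set of 1 now {1, 4, 5, 6, 7, 8}
Step 11: union(9, 2) -> merged; set of 9 now {2, 9}
Step 12: find(7) -> no change; set of 7 is {1, 4, 5, 6, 7, 8}
Step 13: union(0, 5) -> merged; set of 0 now {0, 1, 3, 4, 5, 6, 7, 8}
Step 14: find(2) -> no change; set of 2 is {2, 9}
Set of 6: {0, 1, 3, 4, 5, 6, 7, 8}; 12 is not a member.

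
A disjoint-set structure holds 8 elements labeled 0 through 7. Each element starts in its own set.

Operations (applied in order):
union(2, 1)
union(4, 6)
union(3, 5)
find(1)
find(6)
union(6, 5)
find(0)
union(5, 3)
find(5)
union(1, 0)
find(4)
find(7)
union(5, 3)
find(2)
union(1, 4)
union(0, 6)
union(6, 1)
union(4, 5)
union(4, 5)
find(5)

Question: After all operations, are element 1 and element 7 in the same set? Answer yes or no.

Answer: no

Derivation:
Step 1: union(2, 1) -> merged; set of 2 now {1, 2}
Step 2: union(4, 6) -> merged; set of 4 now {4, 6}
Step 3: union(3, 5) -> merged; set of 3 now {3, 5}
Step 4: find(1) -> no change; set of 1 is {1, 2}
Step 5: find(6) -> no change; set of 6 is {4, 6}
Step 6: union(6, 5) -> merged; set of 6 now {3, 4, 5, 6}
Step 7: find(0) -> no change; set of 0 is {0}
Step 8: union(5, 3) -> already same set; set of 5 now {3, 4, 5, 6}
Step 9: find(5) -> no change; set of 5 is {3, 4, 5, 6}
Step 10: union(1, 0) -> merged; set of 1 now {0, 1, 2}
Step 11: find(4) -> no change; set of 4 is {3, 4, 5, 6}
Step 12: find(7) -> no change; set of 7 is {7}
Step 13: union(5, 3) -> already same set; set of 5 now {3, 4, 5, 6}
Step 14: find(2) -> no change; set of 2 is {0, 1, 2}
Step 15: union(1, 4) -> merged; set of 1 now {0, 1, 2, 3, 4, 5, 6}
Step 16: union(0, 6) -> already same set; set of 0 now {0, 1, 2, 3, 4, 5, 6}
Step 17: union(6, 1) -> already same set; set of 6 now {0, 1, 2, 3, 4, 5, 6}
Step 18: union(4, 5) -> already same set; set of 4 now {0, 1, 2, 3, 4, 5, 6}
Step 19: union(4, 5) -> already same set; set of 4 now {0, 1, 2, 3, 4, 5, 6}
Step 20: find(5) -> no change; set of 5 is {0, 1, 2, 3, 4, 5, 6}
Set of 1: {0, 1, 2, 3, 4, 5, 6}; 7 is not a member.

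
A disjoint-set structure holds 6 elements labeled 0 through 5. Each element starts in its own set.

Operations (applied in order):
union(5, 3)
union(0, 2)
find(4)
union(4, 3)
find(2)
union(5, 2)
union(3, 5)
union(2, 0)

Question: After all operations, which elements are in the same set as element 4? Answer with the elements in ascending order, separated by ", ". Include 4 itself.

Answer: 0, 2, 3, 4, 5

Derivation:
Step 1: union(5, 3) -> merged; set of 5 now {3, 5}
Step 2: union(0, 2) -> merged; set of 0 now {0, 2}
Step 3: find(4) -> no change; set of 4 is {4}
Step 4: union(4, 3) -> merged; set of 4 now {3, 4, 5}
Step 5: find(2) -> no change; set of 2 is {0, 2}
Step 6: union(5, 2) -> merged; set of 5 now {0, 2, 3, 4, 5}
Step 7: union(3, 5) -> already same set; set of 3 now {0, 2, 3, 4, 5}
Step 8: union(2, 0) -> already same set; set of 2 now {0, 2, 3, 4, 5}
Component of 4: {0, 2, 3, 4, 5}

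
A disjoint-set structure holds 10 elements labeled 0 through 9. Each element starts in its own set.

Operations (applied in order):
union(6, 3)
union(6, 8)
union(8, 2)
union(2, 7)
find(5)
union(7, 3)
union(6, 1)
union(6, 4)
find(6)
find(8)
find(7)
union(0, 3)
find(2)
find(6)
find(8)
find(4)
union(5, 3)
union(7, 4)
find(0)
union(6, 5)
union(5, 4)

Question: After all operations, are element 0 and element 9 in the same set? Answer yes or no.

Step 1: union(6, 3) -> merged; set of 6 now {3, 6}
Step 2: union(6, 8) -> merged; set of 6 now {3, 6, 8}
Step 3: union(8, 2) -> merged; set of 8 now {2, 3, 6, 8}
Step 4: union(2, 7) -> merged; set of 2 now {2, 3, 6, 7, 8}
Step 5: find(5) -> no change; set of 5 is {5}
Step 6: union(7, 3) -> already same set; set of 7 now {2, 3, 6, 7, 8}
Step 7: union(6, 1) -> merged; set of 6 now {1, 2, 3, 6, 7, 8}
Step 8: union(6, 4) -> merged; set of 6 now {1, 2, 3, 4, 6, 7, 8}
Step 9: find(6) -> no change; set of 6 is {1, 2, 3, 4, 6, 7, 8}
Step 10: find(8) -> no change; set of 8 is {1, 2, 3, 4, 6, 7, 8}
Step 11: find(7) -> no change; set of 7 is {1, 2, 3, 4, 6, 7, 8}
Step 12: union(0, 3) -> merged; set of 0 now {0, 1, 2, 3, 4, 6, 7, 8}
Step 13: find(2) -> no change; set of 2 is {0, 1, 2, 3, 4, 6, 7, 8}
Step 14: find(6) -> no change; set of 6 is {0, 1, 2, 3, 4, 6, 7, 8}
Step 15: find(8) -> no change; set of 8 is {0, 1, 2, 3, 4, 6, 7, 8}
Step 16: find(4) -> no change; set of 4 is {0, 1, 2, 3, 4, 6, 7, 8}
Step 17: union(5, 3) -> merged; set of 5 now {0, 1, 2, 3, 4, 5, 6, 7, 8}
Step 18: union(7, 4) -> already same set; set of 7 now {0, 1, 2, 3, 4, 5, 6, 7, 8}
Step 19: find(0) -> no change; set of 0 is {0, 1, 2, 3, 4, 5, 6, 7, 8}
Step 20: union(6, 5) -> already same set; set of 6 now {0, 1, 2, 3, 4, 5, 6, 7, 8}
Step 21: union(5, 4) -> already same set; set of 5 now {0, 1, 2, 3, 4, 5, 6, 7, 8}
Set of 0: {0, 1, 2, 3, 4, 5, 6, 7, 8}; 9 is not a member.

Answer: no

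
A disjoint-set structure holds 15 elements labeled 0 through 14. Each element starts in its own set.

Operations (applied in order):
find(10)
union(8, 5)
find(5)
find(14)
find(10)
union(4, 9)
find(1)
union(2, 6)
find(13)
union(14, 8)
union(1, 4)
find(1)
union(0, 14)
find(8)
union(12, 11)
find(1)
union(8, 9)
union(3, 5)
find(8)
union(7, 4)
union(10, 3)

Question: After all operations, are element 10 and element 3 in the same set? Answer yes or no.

Step 1: find(10) -> no change; set of 10 is {10}
Step 2: union(8, 5) -> merged; set of 8 now {5, 8}
Step 3: find(5) -> no change; set of 5 is {5, 8}
Step 4: find(14) -> no change; set of 14 is {14}
Step 5: find(10) -> no change; set of 10 is {10}
Step 6: union(4, 9) -> merged; set of 4 now {4, 9}
Step 7: find(1) -> no change; set of 1 is {1}
Step 8: union(2, 6) -> merged; set of 2 now {2, 6}
Step 9: find(13) -> no change; set of 13 is {13}
Step 10: union(14, 8) -> merged; set of 14 now {5, 8, 14}
Step 11: union(1, 4) -> merged; set of 1 now {1, 4, 9}
Step 12: find(1) -> no change; set of 1 is {1, 4, 9}
Step 13: union(0, 14) -> merged; set of 0 now {0, 5, 8, 14}
Step 14: find(8) -> no change; set of 8 is {0, 5, 8, 14}
Step 15: union(12, 11) -> merged; set of 12 now {11, 12}
Step 16: find(1) -> no change; set of 1 is {1, 4, 9}
Step 17: union(8, 9) -> merged; set of 8 now {0, 1, 4, 5, 8, 9, 14}
Step 18: union(3, 5) -> merged; set of 3 now {0, 1, 3, 4, 5, 8, 9, 14}
Step 19: find(8) -> no change; set of 8 is {0, 1, 3, 4, 5, 8, 9, 14}
Step 20: union(7, 4) -> merged; set of 7 now {0, 1, 3, 4, 5, 7, 8, 9, 14}
Step 21: union(10, 3) -> merged; set of 10 now {0, 1, 3, 4, 5, 7, 8, 9, 10, 14}
Set of 10: {0, 1, 3, 4, 5, 7, 8, 9, 10, 14}; 3 is a member.

Answer: yes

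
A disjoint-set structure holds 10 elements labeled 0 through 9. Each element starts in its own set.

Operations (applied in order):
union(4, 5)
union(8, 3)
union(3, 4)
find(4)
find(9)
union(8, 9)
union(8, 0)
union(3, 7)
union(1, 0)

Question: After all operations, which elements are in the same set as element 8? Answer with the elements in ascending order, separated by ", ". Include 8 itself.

Answer: 0, 1, 3, 4, 5, 7, 8, 9

Derivation:
Step 1: union(4, 5) -> merged; set of 4 now {4, 5}
Step 2: union(8, 3) -> merged; set of 8 now {3, 8}
Step 3: union(3, 4) -> merged; set of 3 now {3, 4, 5, 8}
Step 4: find(4) -> no change; set of 4 is {3, 4, 5, 8}
Step 5: find(9) -> no change; set of 9 is {9}
Step 6: union(8, 9) -> merged; set of 8 now {3, 4, 5, 8, 9}
Step 7: union(8, 0) -> merged; set of 8 now {0, 3, 4, 5, 8, 9}
Step 8: union(3, 7) -> merged; set of 3 now {0, 3, 4, 5, 7, 8, 9}
Step 9: union(1, 0) -> merged; set of 1 now {0, 1, 3, 4, 5, 7, 8, 9}
Component of 8: {0, 1, 3, 4, 5, 7, 8, 9}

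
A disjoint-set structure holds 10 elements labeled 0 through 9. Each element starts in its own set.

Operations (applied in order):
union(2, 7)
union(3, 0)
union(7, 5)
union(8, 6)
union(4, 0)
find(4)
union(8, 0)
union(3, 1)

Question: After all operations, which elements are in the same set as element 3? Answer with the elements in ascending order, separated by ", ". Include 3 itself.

Step 1: union(2, 7) -> merged; set of 2 now {2, 7}
Step 2: union(3, 0) -> merged; set of 3 now {0, 3}
Step 3: union(7, 5) -> merged; set of 7 now {2, 5, 7}
Step 4: union(8, 6) -> merged; set of 8 now {6, 8}
Step 5: union(4, 0) -> merged; set of 4 now {0, 3, 4}
Step 6: find(4) -> no change; set of 4 is {0, 3, 4}
Step 7: union(8, 0) -> merged; set of 8 now {0, 3, 4, 6, 8}
Step 8: union(3, 1) -> merged; set of 3 now {0, 1, 3, 4, 6, 8}
Component of 3: {0, 1, 3, 4, 6, 8}

Answer: 0, 1, 3, 4, 6, 8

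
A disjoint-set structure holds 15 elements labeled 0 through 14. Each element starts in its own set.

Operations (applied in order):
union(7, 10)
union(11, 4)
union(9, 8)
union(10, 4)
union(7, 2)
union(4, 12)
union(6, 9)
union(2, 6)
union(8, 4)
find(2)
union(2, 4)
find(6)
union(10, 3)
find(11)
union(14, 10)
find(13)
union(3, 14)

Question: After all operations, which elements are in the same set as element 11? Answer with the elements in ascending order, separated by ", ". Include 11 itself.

Step 1: union(7, 10) -> merged; set of 7 now {7, 10}
Step 2: union(11, 4) -> merged; set of 11 now {4, 11}
Step 3: union(9, 8) -> merged; set of 9 now {8, 9}
Step 4: union(10, 4) -> merged; set of 10 now {4, 7, 10, 11}
Step 5: union(7, 2) -> merged; set of 7 now {2, 4, 7, 10, 11}
Step 6: union(4, 12) -> merged; set of 4 now {2, 4, 7, 10, 11, 12}
Step 7: union(6, 9) -> merged; set of 6 now {6, 8, 9}
Step 8: union(2, 6) -> merged; set of 2 now {2, 4, 6, 7, 8, 9, 10, 11, 12}
Step 9: union(8, 4) -> already same set; set of 8 now {2, 4, 6, 7, 8, 9, 10, 11, 12}
Step 10: find(2) -> no change; set of 2 is {2, 4, 6, 7, 8, 9, 10, 11, 12}
Step 11: union(2, 4) -> already same set; set of 2 now {2, 4, 6, 7, 8, 9, 10, 11, 12}
Step 12: find(6) -> no change; set of 6 is {2, 4, 6, 7, 8, 9, 10, 11, 12}
Step 13: union(10, 3) -> merged; set of 10 now {2, 3, 4, 6, 7, 8, 9, 10, 11, 12}
Step 14: find(11) -> no change; set of 11 is {2, 3, 4, 6, 7, 8, 9, 10, 11, 12}
Step 15: union(14, 10) -> merged; set of 14 now {2, 3, 4, 6, 7, 8, 9, 10, 11, 12, 14}
Step 16: find(13) -> no change; set of 13 is {13}
Step 17: union(3, 14) -> already same set; set of 3 now {2, 3, 4, 6, 7, 8, 9, 10, 11, 12, 14}
Component of 11: {2, 3, 4, 6, 7, 8, 9, 10, 11, 12, 14}

Answer: 2, 3, 4, 6, 7, 8, 9, 10, 11, 12, 14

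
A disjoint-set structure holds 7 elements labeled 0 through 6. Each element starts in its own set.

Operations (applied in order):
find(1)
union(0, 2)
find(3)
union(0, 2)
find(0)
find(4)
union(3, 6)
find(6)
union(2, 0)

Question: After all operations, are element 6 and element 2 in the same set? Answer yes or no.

Step 1: find(1) -> no change; set of 1 is {1}
Step 2: union(0, 2) -> merged; set of 0 now {0, 2}
Step 3: find(3) -> no change; set of 3 is {3}
Step 4: union(0, 2) -> already same set; set of 0 now {0, 2}
Step 5: find(0) -> no change; set of 0 is {0, 2}
Step 6: find(4) -> no change; set of 4 is {4}
Step 7: union(3, 6) -> merged; set of 3 now {3, 6}
Step 8: find(6) -> no change; set of 6 is {3, 6}
Step 9: union(2, 0) -> already same set; set of 2 now {0, 2}
Set of 6: {3, 6}; 2 is not a member.

Answer: no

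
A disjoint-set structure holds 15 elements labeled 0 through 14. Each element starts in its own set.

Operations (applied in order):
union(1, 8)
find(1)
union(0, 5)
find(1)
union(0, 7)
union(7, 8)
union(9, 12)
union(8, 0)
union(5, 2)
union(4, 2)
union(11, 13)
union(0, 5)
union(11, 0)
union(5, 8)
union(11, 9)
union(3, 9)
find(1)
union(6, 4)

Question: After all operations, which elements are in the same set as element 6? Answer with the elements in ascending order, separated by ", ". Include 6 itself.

Answer: 0, 1, 2, 3, 4, 5, 6, 7, 8, 9, 11, 12, 13

Derivation:
Step 1: union(1, 8) -> merged; set of 1 now {1, 8}
Step 2: find(1) -> no change; set of 1 is {1, 8}
Step 3: union(0, 5) -> merged; set of 0 now {0, 5}
Step 4: find(1) -> no change; set of 1 is {1, 8}
Step 5: union(0, 7) -> merged; set of 0 now {0, 5, 7}
Step 6: union(7, 8) -> merged; set of 7 now {0, 1, 5, 7, 8}
Step 7: union(9, 12) -> merged; set of 9 now {9, 12}
Step 8: union(8, 0) -> already same set; set of 8 now {0, 1, 5, 7, 8}
Step 9: union(5, 2) -> merged; set of 5 now {0, 1, 2, 5, 7, 8}
Step 10: union(4, 2) -> merged; set of 4 now {0, 1, 2, 4, 5, 7, 8}
Step 11: union(11, 13) -> merged; set of 11 now {11, 13}
Step 12: union(0, 5) -> already same set; set of 0 now {0, 1, 2, 4, 5, 7, 8}
Step 13: union(11, 0) -> merged; set of 11 now {0, 1, 2, 4, 5, 7, 8, 11, 13}
Step 14: union(5, 8) -> already same set; set of 5 now {0, 1, 2, 4, 5, 7, 8, 11, 13}
Step 15: union(11, 9) -> merged; set of 11 now {0, 1, 2, 4, 5, 7, 8, 9, 11, 12, 13}
Step 16: union(3, 9) -> merged; set of 3 now {0, 1, 2, 3, 4, 5, 7, 8, 9, 11, 12, 13}
Step 17: find(1) -> no change; set of 1 is {0, 1, 2, 3, 4, 5, 7, 8, 9, 11, 12, 13}
Step 18: union(6, 4) -> merged; set of 6 now {0, 1, 2, 3, 4, 5, 6, 7, 8, 9, 11, 12, 13}
Component of 6: {0, 1, 2, 3, 4, 5, 6, 7, 8, 9, 11, 12, 13}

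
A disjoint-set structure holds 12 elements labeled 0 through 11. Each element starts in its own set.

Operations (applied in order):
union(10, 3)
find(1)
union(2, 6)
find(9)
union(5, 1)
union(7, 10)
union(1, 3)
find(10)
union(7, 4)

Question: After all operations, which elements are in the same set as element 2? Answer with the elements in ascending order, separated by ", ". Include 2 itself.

Step 1: union(10, 3) -> merged; set of 10 now {3, 10}
Step 2: find(1) -> no change; set of 1 is {1}
Step 3: union(2, 6) -> merged; set of 2 now {2, 6}
Step 4: find(9) -> no change; set of 9 is {9}
Step 5: union(5, 1) -> merged; set of 5 now {1, 5}
Step 6: union(7, 10) -> merged; set of 7 now {3, 7, 10}
Step 7: union(1, 3) -> merged; set of 1 now {1, 3, 5, 7, 10}
Step 8: find(10) -> no change; set of 10 is {1, 3, 5, 7, 10}
Step 9: union(7, 4) -> merged; set of 7 now {1, 3, 4, 5, 7, 10}
Component of 2: {2, 6}

Answer: 2, 6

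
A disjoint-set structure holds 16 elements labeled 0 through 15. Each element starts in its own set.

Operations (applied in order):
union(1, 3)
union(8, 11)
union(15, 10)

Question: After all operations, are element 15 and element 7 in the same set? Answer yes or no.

Answer: no

Derivation:
Step 1: union(1, 3) -> merged; set of 1 now {1, 3}
Step 2: union(8, 11) -> merged; set of 8 now {8, 11}
Step 3: union(15, 10) -> merged; set of 15 now {10, 15}
Set of 15: {10, 15}; 7 is not a member.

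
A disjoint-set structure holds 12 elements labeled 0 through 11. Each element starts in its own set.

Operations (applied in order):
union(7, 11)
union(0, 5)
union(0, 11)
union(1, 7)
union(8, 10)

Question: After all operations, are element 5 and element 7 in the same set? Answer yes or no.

Answer: yes

Derivation:
Step 1: union(7, 11) -> merged; set of 7 now {7, 11}
Step 2: union(0, 5) -> merged; set of 0 now {0, 5}
Step 3: union(0, 11) -> merged; set of 0 now {0, 5, 7, 11}
Step 4: union(1, 7) -> merged; set of 1 now {0, 1, 5, 7, 11}
Step 5: union(8, 10) -> merged; set of 8 now {8, 10}
Set of 5: {0, 1, 5, 7, 11}; 7 is a member.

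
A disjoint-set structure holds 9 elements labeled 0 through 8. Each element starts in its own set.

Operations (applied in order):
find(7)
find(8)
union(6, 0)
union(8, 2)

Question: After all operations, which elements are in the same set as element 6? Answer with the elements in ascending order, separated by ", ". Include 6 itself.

Step 1: find(7) -> no change; set of 7 is {7}
Step 2: find(8) -> no change; set of 8 is {8}
Step 3: union(6, 0) -> merged; set of 6 now {0, 6}
Step 4: union(8, 2) -> merged; set of 8 now {2, 8}
Component of 6: {0, 6}

Answer: 0, 6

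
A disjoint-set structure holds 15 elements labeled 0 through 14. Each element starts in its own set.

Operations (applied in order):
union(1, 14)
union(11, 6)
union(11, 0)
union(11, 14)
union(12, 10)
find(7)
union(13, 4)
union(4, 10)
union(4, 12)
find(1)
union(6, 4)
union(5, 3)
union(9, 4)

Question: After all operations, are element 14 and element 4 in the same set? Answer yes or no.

Answer: yes

Derivation:
Step 1: union(1, 14) -> merged; set of 1 now {1, 14}
Step 2: union(11, 6) -> merged; set of 11 now {6, 11}
Step 3: union(11, 0) -> merged; set of 11 now {0, 6, 11}
Step 4: union(11, 14) -> merged; set of 11 now {0, 1, 6, 11, 14}
Step 5: union(12, 10) -> merged; set of 12 now {10, 12}
Step 6: find(7) -> no change; set of 7 is {7}
Step 7: union(13, 4) -> merged; set of 13 now {4, 13}
Step 8: union(4, 10) -> merged; set of 4 now {4, 10, 12, 13}
Step 9: union(4, 12) -> already same set; set of 4 now {4, 10, 12, 13}
Step 10: find(1) -> no change; set of 1 is {0, 1, 6, 11, 14}
Step 11: union(6, 4) -> merged; set of 6 now {0, 1, 4, 6, 10, 11, 12, 13, 14}
Step 12: union(5, 3) -> merged; set of 5 now {3, 5}
Step 13: union(9, 4) -> merged; set of 9 now {0, 1, 4, 6, 9, 10, 11, 12, 13, 14}
Set of 14: {0, 1, 4, 6, 9, 10, 11, 12, 13, 14}; 4 is a member.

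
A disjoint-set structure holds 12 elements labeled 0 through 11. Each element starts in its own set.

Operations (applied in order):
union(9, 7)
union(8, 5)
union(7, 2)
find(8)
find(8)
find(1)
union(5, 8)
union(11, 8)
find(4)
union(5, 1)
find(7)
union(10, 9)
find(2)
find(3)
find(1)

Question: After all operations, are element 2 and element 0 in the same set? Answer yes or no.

Step 1: union(9, 7) -> merged; set of 9 now {7, 9}
Step 2: union(8, 5) -> merged; set of 8 now {5, 8}
Step 3: union(7, 2) -> merged; set of 7 now {2, 7, 9}
Step 4: find(8) -> no change; set of 8 is {5, 8}
Step 5: find(8) -> no change; set of 8 is {5, 8}
Step 6: find(1) -> no change; set of 1 is {1}
Step 7: union(5, 8) -> already same set; set of 5 now {5, 8}
Step 8: union(11, 8) -> merged; set of 11 now {5, 8, 11}
Step 9: find(4) -> no change; set of 4 is {4}
Step 10: union(5, 1) -> merged; set of 5 now {1, 5, 8, 11}
Step 11: find(7) -> no change; set of 7 is {2, 7, 9}
Step 12: union(10, 9) -> merged; set of 10 now {2, 7, 9, 10}
Step 13: find(2) -> no change; set of 2 is {2, 7, 9, 10}
Step 14: find(3) -> no change; set of 3 is {3}
Step 15: find(1) -> no change; set of 1 is {1, 5, 8, 11}
Set of 2: {2, 7, 9, 10}; 0 is not a member.

Answer: no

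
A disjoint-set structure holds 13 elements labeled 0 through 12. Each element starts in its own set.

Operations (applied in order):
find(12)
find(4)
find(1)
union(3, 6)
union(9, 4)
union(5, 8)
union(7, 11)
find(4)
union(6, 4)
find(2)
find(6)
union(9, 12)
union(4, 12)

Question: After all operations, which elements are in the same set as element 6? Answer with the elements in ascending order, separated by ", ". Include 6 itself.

Answer: 3, 4, 6, 9, 12

Derivation:
Step 1: find(12) -> no change; set of 12 is {12}
Step 2: find(4) -> no change; set of 4 is {4}
Step 3: find(1) -> no change; set of 1 is {1}
Step 4: union(3, 6) -> merged; set of 3 now {3, 6}
Step 5: union(9, 4) -> merged; set of 9 now {4, 9}
Step 6: union(5, 8) -> merged; set of 5 now {5, 8}
Step 7: union(7, 11) -> merged; set of 7 now {7, 11}
Step 8: find(4) -> no change; set of 4 is {4, 9}
Step 9: union(6, 4) -> merged; set of 6 now {3, 4, 6, 9}
Step 10: find(2) -> no change; set of 2 is {2}
Step 11: find(6) -> no change; set of 6 is {3, 4, 6, 9}
Step 12: union(9, 12) -> merged; set of 9 now {3, 4, 6, 9, 12}
Step 13: union(4, 12) -> already same set; set of 4 now {3, 4, 6, 9, 12}
Component of 6: {3, 4, 6, 9, 12}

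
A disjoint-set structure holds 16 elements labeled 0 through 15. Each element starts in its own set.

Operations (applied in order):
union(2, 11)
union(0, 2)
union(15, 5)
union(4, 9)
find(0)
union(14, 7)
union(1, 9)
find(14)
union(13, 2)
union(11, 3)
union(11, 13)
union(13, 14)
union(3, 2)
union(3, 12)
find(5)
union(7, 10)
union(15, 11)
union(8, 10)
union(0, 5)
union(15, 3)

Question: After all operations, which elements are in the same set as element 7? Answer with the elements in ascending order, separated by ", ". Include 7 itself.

Answer: 0, 2, 3, 5, 7, 8, 10, 11, 12, 13, 14, 15

Derivation:
Step 1: union(2, 11) -> merged; set of 2 now {2, 11}
Step 2: union(0, 2) -> merged; set of 0 now {0, 2, 11}
Step 3: union(15, 5) -> merged; set of 15 now {5, 15}
Step 4: union(4, 9) -> merged; set of 4 now {4, 9}
Step 5: find(0) -> no change; set of 0 is {0, 2, 11}
Step 6: union(14, 7) -> merged; set of 14 now {7, 14}
Step 7: union(1, 9) -> merged; set of 1 now {1, 4, 9}
Step 8: find(14) -> no change; set of 14 is {7, 14}
Step 9: union(13, 2) -> merged; set of 13 now {0, 2, 11, 13}
Step 10: union(11, 3) -> merged; set of 11 now {0, 2, 3, 11, 13}
Step 11: union(11, 13) -> already same set; set of 11 now {0, 2, 3, 11, 13}
Step 12: union(13, 14) -> merged; set of 13 now {0, 2, 3, 7, 11, 13, 14}
Step 13: union(3, 2) -> already same set; set of 3 now {0, 2, 3, 7, 11, 13, 14}
Step 14: union(3, 12) -> merged; set of 3 now {0, 2, 3, 7, 11, 12, 13, 14}
Step 15: find(5) -> no change; set of 5 is {5, 15}
Step 16: union(7, 10) -> merged; set of 7 now {0, 2, 3, 7, 10, 11, 12, 13, 14}
Step 17: union(15, 11) -> merged; set of 15 now {0, 2, 3, 5, 7, 10, 11, 12, 13, 14, 15}
Step 18: union(8, 10) -> merged; set of 8 now {0, 2, 3, 5, 7, 8, 10, 11, 12, 13, 14, 15}
Step 19: union(0, 5) -> already same set; set of 0 now {0, 2, 3, 5, 7, 8, 10, 11, 12, 13, 14, 15}
Step 20: union(15, 3) -> already same set; set of 15 now {0, 2, 3, 5, 7, 8, 10, 11, 12, 13, 14, 15}
Component of 7: {0, 2, 3, 5, 7, 8, 10, 11, 12, 13, 14, 15}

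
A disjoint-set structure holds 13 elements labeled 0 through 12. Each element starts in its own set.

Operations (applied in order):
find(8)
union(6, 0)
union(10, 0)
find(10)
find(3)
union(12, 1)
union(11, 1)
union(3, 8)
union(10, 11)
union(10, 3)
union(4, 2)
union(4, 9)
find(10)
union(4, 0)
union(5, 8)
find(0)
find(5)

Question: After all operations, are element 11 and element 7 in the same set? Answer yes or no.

Step 1: find(8) -> no change; set of 8 is {8}
Step 2: union(6, 0) -> merged; set of 6 now {0, 6}
Step 3: union(10, 0) -> merged; set of 10 now {0, 6, 10}
Step 4: find(10) -> no change; set of 10 is {0, 6, 10}
Step 5: find(3) -> no change; set of 3 is {3}
Step 6: union(12, 1) -> merged; set of 12 now {1, 12}
Step 7: union(11, 1) -> merged; set of 11 now {1, 11, 12}
Step 8: union(3, 8) -> merged; set of 3 now {3, 8}
Step 9: union(10, 11) -> merged; set of 10 now {0, 1, 6, 10, 11, 12}
Step 10: union(10, 3) -> merged; set of 10 now {0, 1, 3, 6, 8, 10, 11, 12}
Step 11: union(4, 2) -> merged; set of 4 now {2, 4}
Step 12: union(4, 9) -> merged; set of 4 now {2, 4, 9}
Step 13: find(10) -> no change; set of 10 is {0, 1, 3, 6, 8, 10, 11, 12}
Step 14: union(4, 0) -> merged; set of 4 now {0, 1, 2, 3, 4, 6, 8, 9, 10, 11, 12}
Step 15: union(5, 8) -> merged; set of 5 now {0, 1, 2, 3, 4, 5, 6, 8, 9, 10, 11, 12}
Step 16: find(0) -> no change; set of 0 is {0, 1, 2, 3, 4, 5, 6, 8, 9, 10, 11, 12}
Step 17: find(5) -> no change; set of 5 is {0, 1, 2, 3, 4, 5, 6, 8, 9, 10, 11, 12}
Set of 11: {0, 1, 2, 3, 4, 5, 6, 8, 9, 10, 11, 12}; 7 is not a member.

Answer: no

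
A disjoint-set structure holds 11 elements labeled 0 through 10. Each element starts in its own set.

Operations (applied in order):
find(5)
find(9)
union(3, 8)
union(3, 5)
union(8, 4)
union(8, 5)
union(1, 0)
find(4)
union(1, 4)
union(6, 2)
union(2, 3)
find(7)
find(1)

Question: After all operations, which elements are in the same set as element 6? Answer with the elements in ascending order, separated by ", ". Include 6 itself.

Answer: 0, 1, 2, 3, 4, 5, 6, 8

Derivation:
Step 1: find(5) -> no change; set of 5 is {5}
Step 2: find(9) -> no change; set of 9 is {9}
Step 3: union(3, 8) -> merged; set of 3 now {3, 8}
Step 4: union(3, 5) -> merged; set of 3 now {3, 5, 8}
Step 5: union(8, 4) -> merged; set of 8 now {3, 4, 5, 8}
Step 6: union(8, 5) -> already same set; set of 8 now {3, 4, 5, 8}
Step 7: union(1, 0) -> merged; set of 1 now {0, 1}
Step 8: find(4) -> no change; set of 4 is {3, 4, 5, 8}
Step 9: union(1, 4) -> merged; set of 1 now {0, 1, 3, 4, 5, 8}
Step 10: union(6, 2) -> merged; set of 6 now {2, 6}
Step 11: union(2, 3) -> merged; set of 2 now {0, 1, 2, 3, 4, 5, 6, 8}
Step 12: find(7) -> no change; set of 7 is {7}
Step 13: find(1) -> no change; set of 1 is {0, 1, 2, 3, 4, 5, 6, 8}
Component of 6: {0, 1, 2, 3, 4, 5, 6, 8}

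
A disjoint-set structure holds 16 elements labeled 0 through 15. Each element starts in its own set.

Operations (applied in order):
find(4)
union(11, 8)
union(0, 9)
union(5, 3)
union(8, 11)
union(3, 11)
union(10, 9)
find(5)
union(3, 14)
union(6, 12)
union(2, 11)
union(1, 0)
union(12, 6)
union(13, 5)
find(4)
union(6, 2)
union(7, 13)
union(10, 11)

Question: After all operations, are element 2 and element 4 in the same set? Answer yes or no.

Answer: no

Derivation:
Step 1: find(4) -> no change; set of 4 is {4}
Step 2: union(11, 8) -> merged; set of 11 now {8, 11}
Step 3: union(0, 9) -> merged; set of 0 now {0, 9}
Step 4: union(5, 3) -> merged; set of 5 now {3, 5}
Step 5: union(8, 11) -> already same set; set of 8 now {8, 11}
Step 6: union(3, 11) -> merged; set of 3 now {3, 5, 8, 11}
Step 7: union(10, 9) -> merged; set of 10 now {0, 9, 10}
Step 8: find(5) -> no change; set of 5 is {3, 5, 8, 11}
Step 9: union(3, 14) -> merged; set of 3 now {3, 5, 8, 11, 14}
Step 10: union(6, 12) -> merged; set of 6 now {6, 12}
Step 11: union(2, 11) -> merged; set of 2 now {2, 3, 5, 8, 11, 14}
Step 12: union(1, 0) -> merged; set of 1 now {0, 1, 9, 10}
Step 13: union(12, 6) -> already same set; set of 12 now {6, 12}
Step 14: union(13, 5) -> merged; set of 13 now {2, 3, 5, 8, 11, 13, 14}
Step 15: find(4) -> no change; set of 4 is {4}
Step 16: union(6, 2) -> merged; set of 6 now {2, 3, 5, 6, 8, 11, 12, 13, 14}
Step 17: union(7, 13) -> merged; set of 7 now {2, 3, 5, 6, 7, 8, 11, 12, 13, 14}
Step 18: union(10, 11) -> merged; set of 10 now {0, 1, 2, 3, 5, 6, 7, 8, 9, 10, 11, 12, 13, 14}
Set of 2: {0, 1, 2, 3, 5, 6, 7, 8, 9, 10, 11, 12, 13, 14}; 4 is not a member.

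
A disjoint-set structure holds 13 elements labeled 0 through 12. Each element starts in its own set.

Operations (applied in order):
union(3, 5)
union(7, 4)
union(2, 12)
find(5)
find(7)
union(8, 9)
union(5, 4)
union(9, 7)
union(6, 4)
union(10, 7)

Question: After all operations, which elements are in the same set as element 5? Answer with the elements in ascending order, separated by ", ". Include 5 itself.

Answer: 3, 4, 5, 6, 7, 8, 9, 10

Derivation:
Step 1: union(3, 5) -> merged; set of 3 now {3, 5}
Step 2: union(7, 4) -> merged; set of 7 now {4, 7}
Step 3: union(2, 12) -> merged; set of 2 now {2, 12}
Step 4: find(5) -> no change; set of 5 is {3, 5}
Step 5: find(7) -> no change; set of 7 is {4, 7}
Step 6: union(8, 9) -> merged; set of 8 now {8, 9}
Step 7: union(5, 4) -> merged; set of 5 now {3, 4, 5, 7}
Step 8: union(9, 7) -> merged; set of 9 now {3, 4, 5, 7, 8, 9}
Step 9: union(6, 4) -> merged; set of 6 now {3, 4, 5, 6, 7, 8, 9}
Step 10: union(10, 7) -> merged; set of 10 now {3, 4, 5, 6, 7, 8, 9, 10}
Component of 5: {3, 4, 5, 6, 7, 8, 9, 10}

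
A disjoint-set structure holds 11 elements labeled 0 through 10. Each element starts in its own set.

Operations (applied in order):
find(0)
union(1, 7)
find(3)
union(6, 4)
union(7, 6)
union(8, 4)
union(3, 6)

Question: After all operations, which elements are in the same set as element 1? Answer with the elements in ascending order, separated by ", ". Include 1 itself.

Answer: 1, 3, 4, 6, 7, 8

Derivation:
Step 1: find(0) -> no change; set of 0 is {0}
Step 2: union(1, 7) -> merged; set of 1 now {1, 7}
Step 3: find(3) -> no change; set of 3 is {3}
Step 4: union(6, 4) -> merged; set of 6 now {4, 6}
Step 5: union(7, 6) -> merged; set of 7 now {1, 4, 6, 7}
Step 6: union(8, 4) -> merged; set of 8 now {1, 4, 6, 7, 8}
Step 7: union(3, 6) -> merged; set of 3 now {1, 3, 4, 6, 7, 8}
Component of 1: {1, 3, 4, 6, 7, 8}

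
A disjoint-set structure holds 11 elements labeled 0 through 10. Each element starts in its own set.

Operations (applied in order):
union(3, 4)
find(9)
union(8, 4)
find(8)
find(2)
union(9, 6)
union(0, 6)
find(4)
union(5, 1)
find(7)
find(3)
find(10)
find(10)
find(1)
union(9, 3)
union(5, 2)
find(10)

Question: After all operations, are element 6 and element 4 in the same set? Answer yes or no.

Answer: yes

Derivation:
Step 1: union(3, 4) -> merged; set of 3 now {3, 4}
Step 2: find(9) -> no change; set of 9 is {9}
Step 3: union(8, 4) -> merged; set of 8 now {3, 4, 8}
Step 4: find(8) -> no change; set of 8 is {3, 4, 8}
Step 5: find(2) -> no change; set of 2 is {2}
Step 6: union(9, 6) -> merged; set of 9 now {6, 9}
Step 7: union(0, 6) -> merged; set of 0 now {0, 6, 9}
Step 8: find(4) -> no change; set of 4 is {3, 4, 8}
Step 9: union(5, 1) -> merged; set of 5 now {1, 5}
Step 10: find(7) -> no change; set of 7 is {7}
Step 11: find(3) -> no change; set of 3 is {3, 4, 8}
Step 12: find(10) -> no change; set of 10 is {10}
Step 13: find(10) -> no change; set of 10 is {10}
Step 14: find(1) -> no change; set of 1 is {1, 5}
Step 15: union(9, 3) -> merged; set of 9 now {0, 3, 4, 6, 8, 9}
Step 16: union(5, 2) -> merged; set of 5 now {1, 2, 5}
Step 17: find(10) -> no change; set of 10 is {10}
Set of 6: {0, 3, 4, 6, 8, 9}; 4 is a member.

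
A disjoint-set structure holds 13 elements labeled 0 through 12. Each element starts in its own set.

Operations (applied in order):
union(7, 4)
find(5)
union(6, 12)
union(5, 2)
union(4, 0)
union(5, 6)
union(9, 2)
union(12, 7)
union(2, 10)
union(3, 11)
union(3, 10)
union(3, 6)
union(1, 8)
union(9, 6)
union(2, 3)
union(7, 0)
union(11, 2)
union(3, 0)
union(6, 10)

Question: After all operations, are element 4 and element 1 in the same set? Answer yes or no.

Answer: no

Derivation:
Step 1: union(7, 4) -> merged; set of 7 now {4, 7}
Step 2: find(5) -> no change; set of 5 is {5}
Step 3: union(6, 12) -> merged; set of 6 now {6, 12}
Step 4: union(5, 2) -> merged; set of 5 now {2, 5}
Step 5: union(4, 0) -> merged; set of 4 now {0, 4, 7}
Step 6: union(5, 6) -> merged; set of 5 now {2, 5, 6, 12}
Step 7: union(9, 2) -> merged; set of 9 now {2, 5, 6, 9, 12}
Step 8: union(12, 7) -> merged; set of 12 now {0, 2, 4, 5, 6, 7, 9, 12}
Step 9: union(2, 10) -> merged; set of 2 now {0, 2, 4, 5, 6, 7, 9, 10, 12}
Step 10: union(3, 11) -> merged; set of 3 now {3, 11}
Step 11: union(3, 10) -> merged; set of 3 now {0, 2, 3, 4, 5, 6, 7, 9, 10, 11, 12}
Step 12: union(3, 6) -> already same set; set of 3 now {0, 2, 3, 4, 5, 6, 7, 9, 10, 11, 12}
Step 13: union(1, 8) -> merged; set of 1 now {1, 8}
Step 14: union(9, 6) -> already same set; set of 9 now {0, 2, 3, 4, 5, 6, 7, 9, 10, 11, 12}
Step 15: union(2, 3) -> already same set; set of 2 now {0, 2, 3, 4, 5, 6, 7, 9, 10, 11, 12}
Step 16: union(7, 0) -> already same set; set of 7 now {0, 2, 3, 4, 5, 6, 7, 9, 10, 11, 12}
Step 17: union(11, 2) -> already same set; set of 11 now {0, 2, 3, 4, 5, 6, 7, 9, 10, 11, 12}
Step 18: union(3, 0) -> already same set; set of 3 now {0, 2, 3, 4, 5, 6, 7, 9, 10, 11, 12}
Step 19: union(6, 10) -> already same set; set of 6 now {0, 2, 3, 4, 5, 6, 7, 9, 10, 11, 12}
Set of 4: {0, 2, 3, 4, 5, 6, 7, 9, 10, 11, 12}; 1 is not a member.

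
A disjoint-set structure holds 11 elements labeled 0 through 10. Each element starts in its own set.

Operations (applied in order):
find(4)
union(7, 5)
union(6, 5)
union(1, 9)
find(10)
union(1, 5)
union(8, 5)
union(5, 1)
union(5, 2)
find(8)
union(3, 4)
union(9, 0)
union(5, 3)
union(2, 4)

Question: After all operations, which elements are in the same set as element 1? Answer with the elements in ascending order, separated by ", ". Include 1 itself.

Answer: 0, 1, 2, 3, 4, 5, 6, 7, 8, 9

Derivation:
Step 1: find(4) -> no change; set of 4 is {4}
Step 2: union(7, 5) -> merged; set of 7 now {5, 7}
Step 3: union(6, 5) -> merged; set of 6 now {5, 6, 7}
Step 4: union(1, 9) -> merged; set of 1 now {1, 9}
Step 5: find(10) -> no change; set of 10 is {10}
Step 6: union(1, 5) -> merged; set of 1 now {1, 5, 6, 7, 9}
Step 7: union(8, 5) -> merged; set of 8 now {1, 5, 6, 7, 8, 9}
Step 8: union(5, 1) -> already same set; set of 5 now {1, 5, 6, 7, 8, 9}
Step 9: union(5, 2) -> merged; set of 5 now {1, 2, 5, 6, 7, 8, 9}
Step 10: find(8) -> no change; set of 8 is {1, 2, 5, 6, 7, 8, 9}
Step 11: union(3, 4) -> merged; set of 3 now {3, 4}
Step 12: union(9, 0) -> merged; set of 9 now {0, 1, 2, 5, 6, 7, 8, 9}
Step 13: union(5, 3) -> merged; set of 5 now {0, 1, 2, 3, 4, 5, 6, 7, 8, 9}
Step 14: union(2, 4) -> already same set; set of 2 now {0, 1, 2, 3, 4, 5, 6, 7, 8, 9}
Component of 1: {0, 1, 2, 3, 4, 5, 6, 7, 8, 9}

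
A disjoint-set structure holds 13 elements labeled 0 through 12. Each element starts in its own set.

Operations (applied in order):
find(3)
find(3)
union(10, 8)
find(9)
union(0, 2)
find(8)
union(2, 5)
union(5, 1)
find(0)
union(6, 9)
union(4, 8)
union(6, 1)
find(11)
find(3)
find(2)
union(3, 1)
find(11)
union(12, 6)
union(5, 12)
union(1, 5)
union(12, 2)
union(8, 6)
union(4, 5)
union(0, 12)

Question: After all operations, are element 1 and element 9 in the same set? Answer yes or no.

Step 1: find(3) -> no change; set of 3 is {3}
Step 2: find(3) -> no change; set of 3 is {3}
Step 3: union(10, 8) -> merged; set of 10 now {8, 10}
Step 4: find(9) -> no change; set of 9 is {9}
Step 5: union(0, 2) -> merged; set of 0 now {0, 2}
Step 6: find(8) -> no change; set of 8 is {8, 10}
Step 7: union(2, 5) -> merged; set of 2 now {0, 2, 5}
Step 8: union(5, 1) -> merged; set of 5 now {0, 1, 2, 5}
Step 9: find(0) -> no change; set of 0 is {0, 1, 2, 5}
Step 10: union(6, 9) -> merged; set of 6 now {6, 9}
Step 11: union(4, 8) -> merged; set of 4 now {4, 8, 10}
Step 12: union(6, 1) -> merged; set of 6 now {0, 1, 2, 5, 6, 9}
Step 13: find(11) -> no change; set of 11 is {11}
Step 14: find(3) -> no change; set of 3 is {3}
Step 15: find(2) -> no change; set of 2 is {0, 1, 2, 5, 6, 9}
Step 16: union(3, 1) -> merged; set of 3 now {0, 1, 2, 3, 5, 6, 9}
Step 17: find(11) -> no change; set of 11 is {11}
Step 18: union(12, 6) -> merged; set of 12 now {0, 1, 2, 3, 5, 6, 9, 12}
Step 19: union(5, 12) -> already same set; set of 5 now {0, 1, 2, 3, 5, 6, 9, 12}
Step 20: union(1, 5) -> already same set; set of 1 now {0, 1, 2, 3, 5, 6, 9, 12}
Step 21: union(12, 2) -> already same set; set of 12 now {0, 1, 2, 3, 5, 6, 9, 12}
Step 22: union(8, 6) -> merged; set of 8 now {0, 1, 2, 3, 4, 5, 6, 8, 9, 10, 12}
Step 23: union(4, 5) -> already same set; set of 4 now {0, 1, 2, 3, 4, 5, 6, 8, 9, 10, 12}
Step 24: union(0, 12) -> already same set; set of 0 now {0, 1, 2, 3, 4, 5, 6, 8, 9, 10, 12}
Set of 1: {0, 1, 2, 3, 4, 5, 6, 8, 9, 10, 12}; 9 is a member.

Answer: yes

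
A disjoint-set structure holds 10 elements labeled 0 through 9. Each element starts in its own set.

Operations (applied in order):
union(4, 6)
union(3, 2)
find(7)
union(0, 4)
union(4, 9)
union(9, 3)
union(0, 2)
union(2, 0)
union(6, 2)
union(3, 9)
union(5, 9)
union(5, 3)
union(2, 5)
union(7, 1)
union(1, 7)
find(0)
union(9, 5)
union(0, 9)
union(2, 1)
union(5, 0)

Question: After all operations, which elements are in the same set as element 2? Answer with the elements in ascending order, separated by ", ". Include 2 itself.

Step 1: union(4, 6) -> merged; set of 4 now {4, 6}
Step 2: union(3, 2) -> merged; set of 3 now {2, 3}
Step 3: find(7) -> no change; set of 7 is {7}
Step 4: union(0, 4) -> merged; set of 0 now {0, 4, 6}
Step 5: union(4, 9) -> merged; set of 4 now {0, 4, 6, 9}
Step 6: union(9, 3) -> merged; set of 9 now {0, 2, 3, 4, 6, 9}
Step 7: union(0, 2) -> already same set; set of 0 now {0, 2, 3, 4, 6, 9}
Step 8: union(2, 0) -> already same set; set of 2 now {0, 2, 3, 4, 6, 9}
Step 9: union(6, 2) -> already same set; set of 6 now {0, 2, 3, 4, 6, 9}
Step 10: union(3, 9) -> already same set; set of 3 now {0, 2, 3, 4, 6, 9}
Step 11: union(5, 9) -> merged; set of 5 now {0, 2, 3, 4, 5, 6, 9}
Step 12: union(5, 3) -> already same set; set of 5 now {0, 2, 3, 4, 5, 6, 9}
Step 13: union(2, 5) -> already same set; set of 2 now {0, 2, 3, 4, 5, 6, 9}
Step 14: union(7, 1) -> merged; set of 7 now {1, 7}
Step 15: union(1, 7) -> already same set; set of 1 now {1, 7}
Step 16: find(0) -> no change; set of 0 is {0, 2, 3, 4, 5, 6, 9}
Step 17: union(9, 5) -> already same set; set of 9 now {0, 2, 3, 4, 5, 6, 9}
Step 18: union(0, 9) -> already same set; set of 0 now {0, 2, 3, 4, 5, 6, 9}
Step 19: union(2, 1) -> merged; set of 2 now {0, 1, 2, 3, 4, 5, 6, 7, 9}
Step 20: union(5, 0) -> already same set; set of 5 now {0, 1, 2, 3, 4, 5, 6, 7, 9}
Component of 2: {0, 1, 2, 3, 4, 5, 6, 7, 9}

Answer: 0, 1, 2, 3, 4, 5, 6, 7, 9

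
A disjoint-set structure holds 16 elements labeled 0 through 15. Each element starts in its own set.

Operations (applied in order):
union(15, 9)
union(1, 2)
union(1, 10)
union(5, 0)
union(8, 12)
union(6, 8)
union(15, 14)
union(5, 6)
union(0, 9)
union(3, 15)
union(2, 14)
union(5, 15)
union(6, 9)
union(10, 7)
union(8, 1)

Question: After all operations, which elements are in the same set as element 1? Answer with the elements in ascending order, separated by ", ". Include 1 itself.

Answer: 0, 1, 2, 3, 5, 6, 7, 8, 9, 10, 12, 14, 15

Derivation:
Step 1: union(15, 9) -> merged; set of 15 now {9, 15}
Step 2: union(1, 2) -> merged; set of 1 now {1, 2}
Step 3: union(1, 10) -> merged; set of 1 now {1, 2, 10}
Step 4: union(5, 0) -> merged; set of 5 now {0, 5}
Step 5: union(8, 12) -> merged; set of 8 now {8, 12}
Step 6: union(6, 8) -> merged; set of 6 now {6, 8, 12}
Step 7: union(15, 14) -> merged; set of 15 now {9, 14, 15}
Step 8: union(5, 6) -> merged; set of 5 now {0, 5, 6, 8, 12}
Step 9: union(0, 9) -> merged; set of 0 now {0, 5, 6, 8, 9, 12, 14, 15}
Step 10: union(3, 15) -> merged; set of 3 now {0, 3, 5, 6, 8, 9, 12, 14, 15}
Step 11: union(2, 14) -> merged; set of 2 now {0, 1, 2, 3, 5, 6, 8, 9, 10, 12, 14, 15}
Step 12: union(5, 15) -> already same set; set of 5 now {0, 1, 2, 3, 5, 6, 8, 9, 10, 12, 14, 15}
Step 13: union(6, 9) -> already same set; set of 6 now {0, 1, 2, 3, 5, 6, 8, 9, 10, 12, 14, 15}
Step 14: union(10, 7) -> merged; set of 10 now {0, 1, 2, 3, 5, 6, 7, 8, 9, 10, 12, 14, 15}
Step 15: union(8, 1) -> already same set; set of 8 now {0, 1, 2, 3, 5, 6, 7, 8, 9, 10, 12, 14, 15}
Component of 1: {0, 1, 2, 3, 5, 6, 7, 8, 9, 10, 12, 14, 15}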